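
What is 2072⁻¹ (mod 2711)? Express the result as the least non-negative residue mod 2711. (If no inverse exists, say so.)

Extended Euclidean algorithm:
2711 = 1×2072 + 639
2072 = 3×639 + 155
639 = 4×155 + 19
155 = 8×19 + 3
19 = 6×3 + 1
3 = 3×1 + 0
Since gcd(2072, 2711) = 1, back-substitute to write 1 as a combination:
1 = 19 − 6·3
1 = −6·155 + 49·19
1 = 49·639 − 202·155
1 = −202·2072 + 655·639
1 = 655·2711 − 857·2072
Hence 2072⁻¹ ≡ -857 ≡ 1854 (mod 2711).

1854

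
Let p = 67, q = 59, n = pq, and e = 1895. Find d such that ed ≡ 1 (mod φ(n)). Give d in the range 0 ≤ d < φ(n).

1511

φ(n) = (p−1)(q−1) = 66·58 = 3828.
Need d with 1895·d ≡ 1 (mod 3828). Apply the extended Euclidean algorithm:
3828 = 2*1895 + 38
1895 = 49*38 + 33
38 = 1*33 + 5
33 = 6*5 + 3
5 = 1*3 + 2
3 = 1*2 + 1
2 = 2*1 + 0
Back-substitute:
1 = 3 − 2
1 = −5 + 2·3
1 = 2·33 − 13·5
1 = −13·38 + 15·33
1 = 15·1895 − 748·38
1 = −748·3828 + 1511·1895
So 1895·1511 ≡ 1 (mod 3828), hence d = 1511.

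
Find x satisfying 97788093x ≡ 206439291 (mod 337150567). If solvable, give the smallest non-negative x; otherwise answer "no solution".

gcd(97788093, 337150567):
337150567 = 3×97788093 + 43786288
97788093 = 2×43786288 + 10215517
43786288 = 4×10215517 + 2924220
10215517 = 3×2924220 + 1442857
2924220 = 2×1442857 + 38506
1442857 = 37×38506 + 18135
38506 = 2×18135 + 2236
18135 = 8×2236 + 247
2236 = 9×247 + 13
247 = 19×13 + 0
gcd = 13, but 13 ∤ 206439291, so the congruence has no solution.

no solution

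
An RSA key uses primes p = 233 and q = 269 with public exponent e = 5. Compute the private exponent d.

49741

φ(n) = (p−1)(q−1) = 232·268 = 62176.
Need d with 5·d ≡ 1 (mod 62176). Apply the extended Euclidean algorithm:
62176 = 12435·5 + 1
5 = 5·1 + 0
Back-substitute:
1 = 62176 − 12435·5
So 5·(-12435) ≡ 1 (mod 62176), hence d ≡ -12435 ≡ 49741 (mod 62176).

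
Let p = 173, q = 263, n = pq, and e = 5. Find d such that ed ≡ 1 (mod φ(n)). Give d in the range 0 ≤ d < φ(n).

φ(n) = (p−1)(q−1) = 172·262 = 45064.
Need d with 5·d ≡ 1 (mod 45064). Apply the extended Euclidean algorithm:
45064 = 9012·5 + 4
5 = 1·4 + 1
4 = 4·1 + 0
Back-substitute:
1 = 5 − 4
1 = −45064 + 9013·5
So 5·9013 ≡ 1 (mod 45064), hence d = 9013.

9013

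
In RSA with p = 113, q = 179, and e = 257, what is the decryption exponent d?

19393

φ(n) = (p−1)(q−1) = 112·178 = 19936.
Need d with 257·d ≡ 1 (mod 19936). Apply the extended Euclidean algorithm:
19936 = 77·257 + 147
257 = 1·147 + 110
147 = 1·110 + 37
110 = 2·37 + 36
37 = 1·36 + 1
36 = 36·1 + 0
Back-substitute:
1 = 37 − 36
1 = −110 + 3·37
1 = 3·147 − 4·110
1 = −4·257 + 7·147
1 = 7·19936 − 543·257
So 257·(-543) ≡ 1 (mod 19936), hence d ≡ -543 ≡ 19393 (mod 19936).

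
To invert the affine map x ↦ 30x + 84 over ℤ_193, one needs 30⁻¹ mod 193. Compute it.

Extended Euclidean algorithm:
193 = 6·30 + 13
30 = 2·13 + 4
13 = 3·4 + 1
4 = 4·1 + 0
gcd = 1, so the inverse exists. Back-substitute:
1 = 13 − 3·4
1 = −3·30 + 7·13
1 = 7·193 − 45·30
Hence 30⁻¹ ≡ -45 ≡ 148 (mod 193).

148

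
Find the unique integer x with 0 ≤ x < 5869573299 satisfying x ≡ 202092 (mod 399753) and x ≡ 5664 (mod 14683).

Write x = 202092 + 399753·k. Then 399753·k ≡ 5664 − 202092 ≡ 9134 (mod 14683).
Need 399753⁻¹ mod 14683. Extended Euclid on (14683, 3312):
14683 = 4*3312 + 1435
3312 = 2*1435 + 442
1435 = 3*442 + 109
442 = 4*109 + 6
109 = 18*6 + 1
6 = 6*1 + 0
Back-substitute:
1 = 109 − 18·6
1 = −18·442 + 73·109
1 = 73·1435 − 237·442
1 = −237·3312 + 547·1435
1 = 547·14683 − 2425·3312
399753⁻¹ ≡ 12258 (mod 14683), so k ≡ 12258·9134 ≡ 6697 (mod 14683).
x = 202092 + 399753·6697 = 2677347933.

2677347933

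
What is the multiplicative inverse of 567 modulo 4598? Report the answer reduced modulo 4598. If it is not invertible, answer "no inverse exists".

gcd(4598, 567) by repeated division:
4598 = 8×567 + 62
567 = 9×62 + 9
62 = 6×9 + 8
9 = 1×8 + 1
8 = 8×1 + 0
The gcd is 1. Working backward:
1 = 9 − 8
1 = −62 + 7·9
1 = 7·567 − 64·62
1 = −64·4598 + 519·567
So 567·519 ≡ 1 (mod 4598).

519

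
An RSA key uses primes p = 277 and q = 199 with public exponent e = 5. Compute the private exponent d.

32789

φ(n) = (p−1)(q−1) = 276·198 = 54648.
Need d with 5·d ≡ 1 (mod 54648). Apply the extended Euclidean algorithm:
54648 = 10929×5 + 3
5 = 1×3 + 2
3 = 1×2 + 1
2 = 2×1 + 0
Back-substitute:
1 = 3 − 2
1 = −5 + 2·3
1 = 2·54648 − 21859·5
So 5·(-21859) ≡ 1 (mod 54648), hence d ≡ -21859 ≡ 32789 (mod 54648).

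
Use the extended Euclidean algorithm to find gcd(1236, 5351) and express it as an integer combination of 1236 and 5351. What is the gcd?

Apply Euclid's algorithm to 5351 and 1236:
5351 = 4·1236 + 407
1236 = 3·407 + 15
407 = 27·15 + 2
15 = 7·2 + 1
2 = 2·1 + 0
gcd(1236, 5351) = 1.
Working backward:
1 = 15 − 7·2
1 = −7·407 + 190·15
1 = 190·1236 − 577·407
1 = −577·5351 + 2498·1236
So 1 = (-577)·5351 + (2498)·1236.

1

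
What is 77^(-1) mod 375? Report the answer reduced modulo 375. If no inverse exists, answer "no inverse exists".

263

Run Euclid on (375, 77):
375 = 4*77 + 67
77 = 1*67 + 10
67 = 6*10 + 7
10 = 1*7 + 3
7 = 2*3 + 1
3 = 3*1 + 0
Since gcd(77, 375) = 1, back-substitute to write 1 as a combination:
1 = 7 − 2·3
1 = −2·10 + 3·7
1 = 3·67 − 20·10
1 = −20·77 + 23·67
1 = 23·375 − 112·77
Hence 77⁻¹ ≡ -112 ≡ 263 (mod 375).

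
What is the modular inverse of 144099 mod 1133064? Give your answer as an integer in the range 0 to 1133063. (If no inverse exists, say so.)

Euclidean algorithm on 1133064, 144099:
1133064 = 7×144099 + 124371
144099 = 1×124371 + 19728
124371 = 6×19728 + 6003
19728 = 3×6003 + 1719
6003 = 3×1719 + 846
1719 = 2×846 + 27
846 = 31×27 + 9
27 = 3×9 + 0
Since gcd = 9 > 1, 144099 is not a unit mod 1133064.

no inverse exists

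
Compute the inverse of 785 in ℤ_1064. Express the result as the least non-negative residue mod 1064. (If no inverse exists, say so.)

Extended Euclidean algorithm:
1064 = 1×785 + 279
785 = 2×279 + 227
279 = 1×227 + 52
227 = 4×52 + 19
52 = 2×19 + 14
19 = 1×14 + 5
14 = 2×5 + 4
5 = 1×4 + 1
4 = 4×1 + 0
Since gcd(785, 1064) = 1, back-substitute to write 1 as a combination:
1 = 5 − 4
1 = −14 + 3·5
1 = 3·19 − 4·14
1 = −4·52 + 11·19
1 = 11·227 − 48·52
1 = −48·279 + 59·227
1 = 59·785 − 166·279
1 = −166·1064 + 225·785
So 785·225 ≡ 1 (mod 1064).

225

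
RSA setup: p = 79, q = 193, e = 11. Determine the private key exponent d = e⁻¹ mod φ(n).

2723

φ(n) = (p−1)(q−1) = 78·192 = 14976.
Need d with 11·d ≡ 1 (mod 14976). Apply the extended Euclidean algorithm:
14976 = 1361·11 + 5
11 = 2·5 + 1
5 = 5·1 + 0
Back-substitute:
1 = 11 − 2·5
1 = −2·14976 + 2723·11
So 11·2723 ≡ 1 (mod 14976), hence d = 2723.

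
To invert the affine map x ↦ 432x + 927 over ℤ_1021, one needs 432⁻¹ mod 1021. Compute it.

Extended Euclidean algorithm:
1021 = 2×432 + 157
432 = 2×157 + 118
157 = 1×118 + 39
118 = 3×39 + 1
39 = 39×1 + 0
The gcd is 1. Working backward:
1 = 118 − 3·39
1 = −3·157 + 4·118
1 = 4·432 − 11·157
1 = −11·1021 + 26·432
So 432·26 ≡ 1 (mod 1021).

26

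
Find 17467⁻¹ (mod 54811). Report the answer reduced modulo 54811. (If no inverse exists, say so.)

37367

Extended Euclidean algorithm:
54811 = 3·17467 + 2410
17467 = 7·2410 + 597
2410 = 4·597 + 22
597 = 27·22 + 3
22 = 7·3 + 1
3 = 3·1 + 0
The gcd is 1. Working backward:
1 = 22 − 7·3
1 = −7·597 + 190·22
1 = 190·2410 − 767·597
1 = −767·17467 + 5559·2410
1 = 5559·54811 − 17444·17467
Hence 17467⁻¹ ≡ -17444 ≡ 37367 (mod 54811).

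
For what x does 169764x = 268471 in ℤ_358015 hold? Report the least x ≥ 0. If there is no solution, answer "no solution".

First find gcd(169764, 358015):
358015 = 2*169764 + 18487
169764 = 9*18487 + 3381
18487 = 5*3381 + 1582
3381 = 2*1582 + 217
1582 = 7*217 + 63
217 = 3*63 + 28
63 = 2*28 + 7
28 = 4*7 + 0
gcd = 7 and 7 | 268471, so solutions exist. Divide through by 7: 24252x ≡ 38353 (mod 51145).
Now find 24252⁻¹ mod 51145:
51145 = 2×24252 + 2641
24252 = 9×2641 + 483
2641 = 5×483 + 226
483 = 2×226 + 31
226 = 7×31 + 9
31 = 3×9 + 4
9 = 2×4 + 1
4 = 4×1 + 0
Back-substitute:
1 = 9 − 2·4
1 = −2·31 + 7·9
1 = 7·226 − 51·31
1 = −51·483 + 109·226
1 = 109·2641 − 596·483
1 = −596·24252 + 5473·2641
1 = 5473·51145 − 11542·24252
So 24252·(-11542) ≡ 1 (mod 51145), i.e. 24252⁻¹ ≡ 39603.
Then x ≡ 39603·38353 ≡ 40794 (mod 51145); the smallest non-negative solution is x = 40794.

40794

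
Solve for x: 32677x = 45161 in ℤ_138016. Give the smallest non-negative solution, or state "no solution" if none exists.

First find gcd(32677, 138016):
138016 = 4·32677 + 7308
32677 = 4·7308 + 3445
7308 = 2·3445 + 418
3445 = 8·418 + 101
418 = 4·101 + 14
101 = 7·14 + 3
14 = 4·3 + 2
3 = 1·2 + 1
2 = 2·1 + 0
gcd = 1, so a unique solution mod 138016 exists.
Back-substitute for the Bézout coefficients:
1 = 3 − 2
1 = −14 + 5·3
1 = 5·101 − 36·14
1 = −36·418 + 149·101
1 = 149·3445 − 1228·418
1 = −1228·7308 + 2605·3445
1 = 2605·32677 − 11648·7308
1 = −11648·138016 + 49197·32677
So 32677·(49197) ≡ 1 (mod 138016), giving 32677⁻¹ ≡ 49197.
x ≡ 32677⁻¹·45161 ≡ 49197·45161 ≡ 4149 (mod 138016).

4149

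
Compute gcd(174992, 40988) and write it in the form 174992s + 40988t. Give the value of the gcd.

4

Apply Euclid's algorithm to 174992 and 40988:
174992 = 4·40988 + 11040
40988 = 3·11040 + 7868
11040 = 1·7868 + 3172
7868 = 2·3172 + 1524
3172 = 2·1524 + 124
1524 = 12·124 + 36
124 = 3·36 + 16
36 = 2·16 + 4
16 = 4·4 + 0
gcd(174992, 40988) = 4.
Back-substituting:
4 = 36 − 2·16
4 = −2·124 + 7·36
4 = 7·1524 − 86·124
4 = −86·3172 + 179·1524
4 = 179·7868 − 444·3172
4 = −444·11040 + 623·7868
4 = 623·40988 − 2313·11040
4 = −2313·174992 + 9875·40988
So 4 = (-2313)·174992 + (9875)·40988.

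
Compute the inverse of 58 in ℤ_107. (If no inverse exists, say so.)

24

Extended Euclidean algorithm:
107 = 1*58 + 49
58 = 1*49 + 9
49 = 5*9 + 4
9 = 2*4 + 1
4 = 4*1 + 0
Since gcd(58, 107) = 1, back-substitute to write 1 as a combination:
1 = 9 − 2·4
1 = −2·49 + 11·9
1 = 11·58 − 13·49
1 = −13·107 + 24·58
So 58·24 ≡ 1 (mod 107).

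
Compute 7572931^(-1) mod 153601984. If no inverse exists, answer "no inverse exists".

Extended Euclidean algorithm:
153601984 = 20×7572931 + 2143364
7572931 = 3×2143364 + 1142839
2143364 = 1×1142839 + 1000525
1142839 = 1×1000525 + 142314
1000525 = 7×142314 + 4327
142314 = 32×4327 + 3850
4327 = 1×3850 + 477
3850 = 8×477 + 34
477 = 14×34 + 1
34 = 34×1 + 0
The gcd is 1. Working backward:
1 = 477 − 14·34
1 = −14·3850 + 113·477
1 = 113·4327 − 127·3850
1 = −127·142314 + 4177·4327
1 = 4177·1000525 − 29366·142314
1 = −29366·1142839 + 33543·1000525
1 = 33543·2143364 − 62909·1142839
1 = −62909·7572931 + 222270·2143364
1 = 222270·153601984 − 4508309·7572931
Hence 7572931⁻¹ ≡ -4508309 ≡ 149093675 (mod 153601984).

149093675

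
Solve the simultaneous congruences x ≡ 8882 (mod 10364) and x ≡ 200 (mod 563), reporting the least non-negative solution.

Write x = 8882 + 10364·k. Then 10364·k ≡ 200 − 8882 ≡ 326 (mod 563).
Need 10364⁻¹ mod 563. Extended Euclid on (563, 230):
563 = 2·230 + 103
230 = 2·103 + 24
103 = 4·24 + 7
24 = 3·7 + 3
7 = 2·3 + 1
3 = 3·1 + 0
Back-substitute:
1 = 7 − 2·3
1 = −2·24 + 7·7
1 = 7·103 − 30·24
1 = −30·230 + 67·103
1 = 67·563 − 164·230
10364⁻¹ ≡ 399 (mod 563), so k ≡ 399·326 ≡ 21 (mod 563).
x = 8882 + 10364·21 = 226526.

226526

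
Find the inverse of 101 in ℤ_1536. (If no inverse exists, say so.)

gcd(1536, 101) by repeated division:
1536 = 15*101 + 21
101 = 4*21 + 17
21 = 1*17 + 4
17 = 4*4 + 1
4 = 4*1 + 0
Since gcd(101, 1536) = 1, back-substitute to write 1 as a combination:
1 = 17 − 4·4
1 = −4·21 + 5·17
1 = 5·101 − 24·21
1 = −24·1536 + 365·101
So 101·365 ≡ 1 (mod 1536).

365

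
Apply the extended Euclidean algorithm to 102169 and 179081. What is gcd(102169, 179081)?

1

Apply Euclid's algorithm to 179081 and 102169:
179081 = 1×102169 + 76912
102169 = 1×76912 + 25257
76912 = 3×25257 + 1141
25257 = 22×1141 + 155
1141 = 7×155 + 56
155 = 2×56 + 43
56 = 1×43 + 13
43 = 3×13 + 4
13 = 3×4 + 1
4 = 4×1 + 0
gcd(102169, 179081) = 1.
Express as a combination:
1 = 13 − 3·4
1 = −3·43 + 10·13
1 = 10·56 − 13·43
1 = −13·155 + 36·56
1 = 36·1141 − 265·155
1 = −265·25257 + 5866·1141
1 = 5866·76912 − 17863·25257
1 = −17863·102169 + 23729·76912
1 = 23729·179081 − 41592·102169
So 1 = (23729)·179081 + (-41592)·102169.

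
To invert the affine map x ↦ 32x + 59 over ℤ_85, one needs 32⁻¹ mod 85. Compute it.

Apply the Euclidean algorithm to 85 and 32:
85 = 2·32 + 21
32 = 1·21 + 11
21 = 1·11 + 10
11 = 1·10 + 1
10 = 10·1 + 0
gcd = 1, so the inverse exists. Back-substitute:
1 = 11 − 10
1 = −21 + 2·11
1 = 2·32 − 3·21
1 = −3·85 + 8·32
So 32·8 ≡ 1 (mod 85).

8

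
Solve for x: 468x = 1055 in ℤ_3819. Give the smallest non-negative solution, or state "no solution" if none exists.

gcd(468, 3819):
3819 = 8×468 + 75
468 = 6×75 + 18
75 = 4×18 + 3
18 = 6×3 + 0
gcd = 3, but 3 ∤ 1055, so the congruence has no solution.

no solution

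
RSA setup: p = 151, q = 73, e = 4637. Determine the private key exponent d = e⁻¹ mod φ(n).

6773

φ(n) = (p−1)(q−1) = 150·72 = 10800.
Need d with 4637·d ≡ 1 (mod 10800). Apply the extended Euclidean algorithm:
10800 = 2×4637 + 1526
4637 = 3×1526 + 59
1526 = 25×59 + 51
59 = 1×51 + 8
51 = 6×8 + 3
8 = 2×3 + 2
3 = 1×2 + 1
2 = 2×1 + 0
Back-substitute:
1 = 3 − 2
1 = −8 + 3·3
1 = 3·51 − 19·8
1 = −19·59 + 22·51
1 = 22·1526 − 569·59
1 = −569·4637 + 1729·1526
1 = 1729·10800 − 4027·4637
So 4637·(-4027) ≡ 1 (mod 10800), hence d ≡ -4027 ≡ 6773 (mod 10800).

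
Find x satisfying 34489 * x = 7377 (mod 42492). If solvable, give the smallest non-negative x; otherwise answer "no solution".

36417

First find gcd(34489, 42492):
42492 = 1*34489 + 8003
34489 = 4*8003 + 2477
8003 = 3*2477 + 572
2477 = 4*572 + 189
572 = 3*189 + 5
189 = 37*5 + 4
5 = 1*4 + 1
4 = 4*1 + 0
gcd = 1, so a unique solution mod 42492 exists.
Back-substitute for the Bézout coefficients:
1 = 5 − 4
1 = −189 + 38·5
1 = 38·572 − 115·189
1 = −115·2477 + 498·572
1 = 498·8003 − 1609·2477
1 = −1609·34489 + 6934·8003
1 = 6934·42492 − 8543·34489
So 34489·(-8543) ≡ 1 (mod 42492), giving 34489⁻¹ ≡ 33949.
x ≡ 34489⁻¹·7377 ≡ 33949·7377 ≡ 36417 (mod 42492).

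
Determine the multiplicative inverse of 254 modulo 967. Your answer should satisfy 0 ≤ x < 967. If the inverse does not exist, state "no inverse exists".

750

Run Euclid on (967, 254):
967 = 3×254 + 205
254 = 1×205 + 49
205 = 4×49 + 9
49 = 5×9 + 4
9 = 2×4 + 1
4 = 4×1 + 0
The gcd is 1. Working backward:
1 = 9 − 2·4
1 = −2·49 + 11·9
1 = 11·205 − 46·49
1 = −46·254 + 57·205
1 = 57·967 − 217·254
Thus 254·(-217) ≡ 1 (mod 967); reducing, -217 mod 967 = 750.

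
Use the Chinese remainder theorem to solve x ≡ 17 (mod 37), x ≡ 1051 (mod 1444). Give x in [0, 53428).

Write x = 17 + 37·k. Then 37·k ≡ 1051 − 17 ≡ 1034 (mod 1444).
Need 37⁻¹ mod 1444. Extended Euclid on (1444, 37):
1444 = 39×37 + 1
37 = 37×1 + 0
Back-substitute:
1 = 1444 − 39·37
37⁻¹ ≡ 1405 (mod 1444), so k ≡ 1405·1034 ≡ 106 (mod 1444).
x = 17 + 37·106 = 3939.

3939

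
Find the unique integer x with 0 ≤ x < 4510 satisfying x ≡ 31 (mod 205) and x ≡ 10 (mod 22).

Write x = 31 + 205·k. Then 205·k ≡ 10 − 31 ≡ 1 (mod 22).
Need 205⁻¹ mod 22. Extended Euclid on (22, 7):
22 = 3×7 + 1
7 = 7×1 + 0
Back-substitute:
1 = 22 − 3·7
205⁻¹ ≡ 19 (mod 22), so k ≡ 19·1 ≡ 19 (mod 22).
x = 31 + 205·19 = 3926.

3926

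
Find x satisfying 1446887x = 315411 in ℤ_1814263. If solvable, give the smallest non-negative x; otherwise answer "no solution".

190766

First find gcd(1446887, 1814263):
1814263 = 1·1446887 + 367376
1446887 = 3·367376 + 344759
367376 = 1·344759 + 22617
344759 = 15·22617 + 5504
22617 = 4·5504 + 601
5504 = 9·601 + 95
601 = 6·95 + 31
95 = 3·31 + 2
31 = 15·2 + 1
2 = 2·1 + 0
gcd = 1, so a unique solution mod 1814263 exists.
Back-substitute for the Bézout coefficients:
1 = 31 − 15·2
1 = −15·95 + 46·31
1 = 46·601 − 291·95
1 = −291·5504 + 2665·601
1 = 2665·22617 − 10951·5504
1 = −10951·344759 + 166930·22617
1 = 166930·367376 − 177881·344759
1 = −177881·1446887 + 700573·367376
1 = 700573·1814263 − 878454·1446887
So 1446887·(-878454) ≡ 1 (mod 1814263), giving 1446887⁻¹ ≡ 935809.
x ≡ 1446887⁻¹·315411 ≡ 935809·315411 ≡ 190766 (mod 1814263).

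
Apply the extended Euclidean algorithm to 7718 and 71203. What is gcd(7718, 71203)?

Apply Euclid's algorithm to 71203 and 7718:
71203 = 9·7718 + 1741
7718 = 4·1741 + 754
1741 = 2·754 + 233
754 = 3·233 + 55
233 = 4·55 + 13
55 = 4·13 + 3
13 = 4·3 + 1
3 = 3·1 + 0
gcd(7718, 71203) = 1.
Express as a combination:
1 = 13 − 4·3
1 = −4·55 + 17·13
1 = 17·233 − 72·55
1 = −72·754 + 233·233
1 = 233·1741 − 538·754
1 = −538·7718 + 2385·1741
1 = 2385·71203 − 22003·7718
So 1 = (2385)·71203 + (-22003)·7718.

1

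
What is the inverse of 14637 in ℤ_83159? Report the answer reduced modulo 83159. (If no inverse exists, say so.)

25538

Extended Euclidean algorithm:
83159 = 5·14637 + 9974
14637 = 1·9974 + 4663
9974 = 2·4663 + 648
4663 = 7·648 + 127
648 = 5·127 + 13
127 = 9·13 + 10
13 = 1·10 + 3
10 = 3·3 + 1
3 = 3·1 + 0
gcd = 1, so the inverse exists. Back-substitute:
1 = 10 − 3·3
1 = −3·13 + 4·10
1 = 4·127 − 39·13
1 = −39·648 + 199·127
1 = 199·4663 − 1432·648
1 = −1432·9974 + 3063·4663
1 = 3063·14637 − 4495·9974
1 = −4495·83159 + 25538·14637
So 14637·25538 ≡ 1 (mod 83159).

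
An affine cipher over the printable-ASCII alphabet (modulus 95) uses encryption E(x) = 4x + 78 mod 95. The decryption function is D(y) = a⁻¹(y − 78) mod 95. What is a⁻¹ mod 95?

24

Apply the Euclidean algorithm to 95 and 4:
95 = 23*4 + 3
4 = 1*3 + 1
3 = 3*1 + 0
The gcd is 1. Working backward:
1 = 4 − 3
1 = −95 + 24·4
So 4·24 ≡ 1 (mod 95).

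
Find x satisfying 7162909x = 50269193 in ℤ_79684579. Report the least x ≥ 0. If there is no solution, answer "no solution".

1936368

First find gcd(7162909, 79684579):
79684579 = 11*7162909 + 892580
7162909 = 8*892580 + 22269
892580 = 40*22269 + 1820
22269 = 12*1820 + 429
1820 = 4*429 + 104
429 = 4*104 + 13
104 = 8*13 + 0
gcd = 13 and 13 | 50269193, so solutions exist. Divide through by 13: 550993x ≡ 3866861 (mod 6129583).
Now find 550993⁻¹ mod 6129583:
6129583 = 11×550993 + 68660
550993 = 8×68660 + 1713
68660 = 40×1713 + 140
1713 = 12×140 + 33
140 = 4×33 + 8
33 = 4×8 + 1
8 = 8×1 + 0
Back-substitute:
1 = 33 − 4·8
1 = −4·140 + 17·33
1 = 17·1713 − 208·140
1 = −208·68660 + 8337·1713
1 = 8337·550993 − 66904·68660
1 = −66904·6129583 + 744281·550993
So 550993⁻¹ ≡ 744281 (mod 6129583).
Then x ≡ 744281·3866861 ≡ 1936368 (mod 6129583); the smallest non-negative solution is x = 1936368.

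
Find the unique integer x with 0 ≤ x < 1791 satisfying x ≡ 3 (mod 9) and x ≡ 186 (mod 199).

1380

Write x = 3 + 9·k. Then 9·k ≡ 186 − 3 ≡ 183 (mod 199).
Need 9⁻¹ mod 199. Extended Euclid on (199, 9):
199 = 22×9 + 1
9 = 9×1 + 0
Back-substitute:
1 = 199 − 22·9
9⁻¹ ≡ 177 (mod 199), so k ≡ 177·183 ≡ 153 (mod 199).
x = 3 + 9·153 = 1380.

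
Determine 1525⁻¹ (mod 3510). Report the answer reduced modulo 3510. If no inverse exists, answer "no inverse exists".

Compute gcd(1525, 3510):
3510 = 2*1525 + 460
1525 = 3*460 + 145
460 = 3*145 + 25
145 = 5*25 + 20
25 = 1*20 + 5
20 = 4*5 + 0
The gcd is 5, not 1, hence no inverse exists.

no inverse exists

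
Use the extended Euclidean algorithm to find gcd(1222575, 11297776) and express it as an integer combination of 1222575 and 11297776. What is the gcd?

1

Apply Euclid's algorithm to 11297776 and 1222575:
11297776 = 9*1222575 + 294601
1222575 = 4*294601 + 44171
294601 = 6*44171 + 29575
44171 = 1*29575 + 14596
29575 = 2*14596 + 383
14596 = 38*383 + 42
383 = 9*42 + 5
42 = 8*5 + 2
5 = 2*2 + 1
2 = 2*1 + 0
gcd(1222575, 11297776) = 1.
Working backward:
1 = 5 − 2·2
1 = −2·42 + 17·5
1 = 17·383 − 155·42
1 = −155·14596 + 5907·383
1 = 5907·29575 − 11969·14596
1 = −11969·44171 + 17876·29575
1 = 17876·294601 − 119225·44171
1 = −119225·1222575 + 494776·294601
1 = 494776·11297776 − 4572209·1222575
So 1 = (494776)·11297776 + (-4572209)·1222575.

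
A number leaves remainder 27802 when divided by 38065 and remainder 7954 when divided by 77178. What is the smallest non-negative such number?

1257314752

Write x = 27802 + 38065·k. Then 38065·k ≡ 7954 − 27802 ≡ 57330 (mod 77178).
Need 38065⁻¹ mod 77178. Extended Euclid on (77178, 38065):
77178 = 2×38065 + 1048
38065 = 36×1048 + 337
1048 = 3×337 + 37
337 = 9×37 + 4
37 = 9×4 + 1
4 = 4×1 + 0
Back-substitute:
1 = 37 − 9·4
1 = −9·337 + 82·37
1 = 82·1048 − 255·337
1 = −255·38065 + 9262·1048
1 = 9262·77178 − 18779·38065
38065⁻¹ ≡ 58399 (mod 77178), so k ≡ 58399·57330 ≡ 33030 (mod 77178).
x = 27802 + 38065·33030 = 1257314752.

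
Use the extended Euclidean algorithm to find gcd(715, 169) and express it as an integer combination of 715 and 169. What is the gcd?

13

Euclidean algorithm:
715 = 4·169 + 39
169 = 4·39 + 13
39 = 3·13 + 0
gcd(715, 169) = 13.
Express as a combination:
13 = 169 − 4·39
13 = −4·715 + 17·169
So 13 = (-4)·715 + (17)·169.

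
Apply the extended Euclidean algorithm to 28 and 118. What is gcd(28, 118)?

Apply Euclid's algorithm to 118 and 28:
118 = 4·28 + 6
28 = 4·6 + 4
6 = 1·4 + 2
4 = 2·2 + 0
gcd(28, 118) = 2.
Working backward:
2 = 6 − 4
2 = −28 + 5·6
2 = 5·118 − 21·28
So 2 = (5)·118 + (-21)·28.

2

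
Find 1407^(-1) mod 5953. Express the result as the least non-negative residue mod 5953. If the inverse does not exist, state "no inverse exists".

Run Euclid on (5953, 1407):
5953 = 4*1407 + 325
1407 = 4*325 + 107
325 = 3*107 + 4
107 = 26*4 + 3
4 = 1*3 + 1
3 = 3*1 + 0
The gcd is 1. Working backward:
1 = 4 − 3
1 = −107 + 27·4
1 = 27·325 − 82·107
1 = −82·1407 + 355·325
1 = 355·5953 − 1502·1407
Hence 1407⁻¹ ≡ -1502 ≡ 4451 (mod 5953).

4451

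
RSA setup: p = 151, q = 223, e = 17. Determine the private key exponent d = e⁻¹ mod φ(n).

φ(n) = (p−1)(q−1) = 150·222 = 33300.
Need d with 17·d ≡ 1 (mod 33300). Apply the extended Euclidean algorithm:
33300 = 1958×17 + 14
17 = 1×14 + 3
14 = 4×3 + 2
3 = 1×2 + 1
2 = 2×1 + 0
Back-substitute:
1 = 3 − 2
1 = −14 + 5·3
1 = 5·17 − 6·14
1 = −6·33300 + 11753·17
So 17·11753 ≡ 1 (mod 33300), hence d = 11753.

11753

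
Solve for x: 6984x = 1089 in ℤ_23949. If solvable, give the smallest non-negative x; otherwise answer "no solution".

806

First find gcd(6984, 23949):
23949 = 3*6984 + 2997
6984 = 2*2997 + 990
2997 = 3*990 + 27
990 = 36*27 + 18
27 = 1*18 + 9
18 = 2*9 + 0
gcd = 9 and 9 | 1089, so solutions exist. Divide through by 9: 776x ≡ 121 (mod 2661).
Now find 776⁻¹ mod 2661:
2661 = 3*776 + 333
776 = 2*333 + 110
333 = 3*110 + 3
110 = 36*3 + 2
3 = 1*2 + 1
2 = 2*1 + 0
Back-substitute:
1 = 3 − 2
1 = −110 + 37·3
1 = 37·333 − 112·110
1 = −112·776 + 261·333
1 = 261·2661 − 895·776
So 776·(-895) ≡ 1 (mod 2661), i.e. 776⁻¹ ≡ 1766.
Then x ≡ 1766·121 ≡ 806 (mod 2661); the smallest non-negative solution is x = 806.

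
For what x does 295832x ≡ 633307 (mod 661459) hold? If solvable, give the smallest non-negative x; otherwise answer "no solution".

First find gcd(295832, 661459):
661459 = 2×295832 + 69795
295832 = 4×69795 + 16652
69795 = 4×16652 + 3187
16652 = 5×3187 + 717
3187 = 4×717 + 319
717 = 2×319 + 79
319 = 4×79 + 3
79 = 26×3 + 1
3 = 3×1 + 0
gcd = 1, so a unique solution mod 661459 exists.
Back-substitute for the Bézout coefficients:
1 = 79 − 26·3
1 = −26·319 + 105·79
1 = 105·717 − 236·319
1 = −236·3187 + 1049·717
1 = 1049·16652 − 5481·3187
1 = −5481·69795 + 22973·16652
1 = 22973·295832 − 97373·69795
1 = −97373·661459 + 217719·295832
So 295832·(217719) ≡ 1 (mod 661459), giving 295832⁻¹ ≡ 217719.
x ≡ 295832⁻¹·633307 ≡ 217719·633307 ≡ 515265 (mod 661459).

515265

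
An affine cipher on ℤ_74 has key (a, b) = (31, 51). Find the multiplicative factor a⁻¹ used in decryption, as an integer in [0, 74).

43

gcd(74, 31) by repeated division:
74 = 2·31 + 12
31 = 2·12 + 7
12 = 1·7 + 5
7 = 1·5 + 2
5 = 2·2 + 1
2 = 2·1 + 0
The gcd is 1. Working backward:
1 = 5 − 2·2
1 = −2·7 + 3·5
1 = 3·12 − 5·7
1 = −5·31 + 13·12
1 = 13·74 − 31·31
Hence 31⁻¹ ≡ -31 ≡ 43 (mod 74).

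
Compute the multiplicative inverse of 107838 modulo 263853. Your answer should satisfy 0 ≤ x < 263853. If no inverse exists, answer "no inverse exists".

Compute gcd(107838, 263853):
263853 = 2*107838 + 48177
107838 = 2*48177 + 11484
48177 = 4*11484 + 2241
11484 = 5*2241 + 279
2241 = 8*279 + 9
279 = 31*9 + 0
The gcd is 9, not 1, hence no inverse exists.

no inverse exists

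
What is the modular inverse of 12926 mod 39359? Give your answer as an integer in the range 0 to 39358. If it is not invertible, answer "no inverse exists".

31433

gcd(39359, 12926) by repeated division:
39359 = 3×12926 + 581
12926 = 22×581 + 144
581 = 4×144 + 5
144 = 28×5 + 4
5 = 1×4 + 1
4 = 4×1 + 0
The gcd is 1. Working backward:
1 = 5 − 4
1 = −144 + 29·5
1 = 29·581 − 117·144
1 = −117·12926 + 2603·581
1 = 2603·39359 − 7926·12926
Thus 12926·(-7926) ≡ 1 (mod 39359); reducing, -7926 mod 39359 = 31433.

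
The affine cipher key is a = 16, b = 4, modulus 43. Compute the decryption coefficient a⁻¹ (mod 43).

35

gcd(43, 16) by repeated division:
43 = 2·16 + 11
16 = 1·11 + 5
11 = 2·5 + 1
5 = 5·1 + 0
gcd = 1, so the inverse exists. Back-substitute:
1 = 11 − 2·5
1 = −2·16 + 3·11
1 = 3·43 − 8·16
Hence 16⁻¹ ≡ -8 ≡ 35 (mod 43).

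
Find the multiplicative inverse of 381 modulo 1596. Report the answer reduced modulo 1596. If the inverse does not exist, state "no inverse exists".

Compute gcd(381, 1596):
1596 = 4·381 + 72
381 = 5·72 + 21
72 = 3·21 + 9
21 = 2·9 + 3
9 = 3·3 + 0
gcd(381, 1596) = 3 ≠ 1, so 381 has no multiplicative inverse modulo 1596.

no inverse exists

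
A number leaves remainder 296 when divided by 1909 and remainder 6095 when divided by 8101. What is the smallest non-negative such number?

Write x = 296 + 1909·k. Then 1909·k ≡ 6095 − 296 ≡ 5799 (mod 8101).
Need 1909⁻¹ mod 8101. Extended Euclid on (8101, 1909):
8101 = 4×1909 + 465
1909 = 4×465 + 49
465 = 9×49 + 24
49 = 2×24 + 1
24 = 24×1 + 0
Back-substitute:
1 = 49 − 2·24
1 = −2·465 + 19·49
1 = 19·1909 − 78·465
1 = −78·8101 + 331·1909
1909⁻¹ ≡ 331 (mod 8101), so k ≡ 331·5799 ≡ 7633 (mod 8101).
x = 296 + 1909·7633 = 14571693.

14571693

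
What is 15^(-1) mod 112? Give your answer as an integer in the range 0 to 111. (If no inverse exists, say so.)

15

Extended Euclidean algorithm:
112 = 7·15 + 7
15 = 2·7 + 1
7 = 7·1 + 0
The gcd is 1. Working backward:
1 = 15 − 2·7
1 = −2·112 + 15·15
So 15·15 ≡ 1 (mod 112).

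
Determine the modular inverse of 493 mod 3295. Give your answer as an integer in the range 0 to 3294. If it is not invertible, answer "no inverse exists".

2767

Apply the Euclidean algorithm to 3295 and 493:
3295 = 6*493 + 337
493 = 1*337 + 156
337 = 2*156 + 25
156 = 6*25 + 6
25 = 4*6 + 1
6 = 6*1 + 0
gcd = 1, so the inverse exists. Back-substitute:
1 = 25 − 4·6
1 = −4·156 + 25·25
1 = 25·337 − 54·156
1 = −54·493 + 79·337
1 = 79·3295 − 528·493
Thus 493·(-528) ≡ 1 (mod 3295); reducing, -528 mod 3295 = 2767.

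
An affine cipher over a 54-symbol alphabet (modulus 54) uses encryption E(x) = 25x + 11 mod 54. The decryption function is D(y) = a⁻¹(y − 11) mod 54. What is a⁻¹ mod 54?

13

Run Euclid on (54, 25):
54 = 2·25 + 4
25 = 6·4 + 1
4 = 4·1 + 0
The gcd is 1. Working backward:
1 = 25 − 6·4
1 = −6·54 + 13·25
So 25·13 ≡ 1 (mod 54).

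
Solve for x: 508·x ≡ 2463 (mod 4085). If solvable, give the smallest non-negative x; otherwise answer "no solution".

1396

First find gcd(508, 4085):
4085 = 8*508 + 21
508 = 24*21 + 4
21 = 5*4 + 1
4 = 4*1 + 0
gcd = 1, so a unique solution mod 4085 exists.
Back-substitute for the Bézout coefficients:
1 = 21 − 5·4
1 = −5·508 + 121·21
1 = 121·4085 − 973·508
So 508·(-973) ≡ 1 (mod 4085), giving 508⁻¹ ≡ 3112.
x ≡ 508⁻¹·2463 ≡ 3112·2463 ≡ 1396 (mod 4085).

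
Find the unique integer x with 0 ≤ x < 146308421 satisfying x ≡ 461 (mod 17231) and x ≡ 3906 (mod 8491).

94839885

Write x = 461 + 17231·k. Then 17231·k ≡ 3906 − 461 ≡ 3445 (mod 8491).
Need 17231⁻¹ mod 8491. Extended Euclid on (8491, 249):
8491 = 34·249 + 25
249 = 9·25 + 24
25 = 1·24 + 1
24 = 24·1 + 0
Back-substitute:
1 = 25 − 24
1 = −249 + 10·25
1 = 10·8491 − 341·249
17231⁻¹ ≡ 8150 (mod 8491), so k ≡ 8150·3445 ≡ 5504 (mod 8491).
x = 461 + 17231·5504 = 94839885.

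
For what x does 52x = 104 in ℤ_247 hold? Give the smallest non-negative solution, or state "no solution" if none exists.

2

First find gcd(52, 247):
247 = 4*52 + 39
52 = 1*39 + 13
39 = 3*13 + 0
gcd = 13 and 13 | 104, so solutions exist. Divide through by 13: 4x ≡ 8 (mod 19).
Now find 4⁻¹ mod 19:
19 = 4*4 + 3
4 = 1*3 + 1
3 = 3*1 + 0
Back-substitute:
1 = 4 − 3
1 = −19 + 5·4
So 4⁻¹ ≡ 5 (mod 19).
Then x ≡ 5·8 ≡ 2 (mod 19); the smallest non-negative solution is x = 2.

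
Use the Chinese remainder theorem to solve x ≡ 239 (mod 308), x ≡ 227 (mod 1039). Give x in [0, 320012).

Write x = 239 + 308·k. Then 308·k ≡ 227 − 239 ≡ 1027 (mod 1039).
Need 308⁻¹ mod 1039. Extended Euclid on (1039, 308):
1039 = 3×308 + 115
308 = 2×115 + 78
115 = 1×78 + 37
78 = 2×37 + 4
37 = 9×4 + 1
4 = 4×1 + 0
Back-substitute:
1 = 37 − 9·4
1 = −9·78 + 19·37
1 = 19·115 − 28·78
1 = −28·308 + 75·115
1 = 75·1039 − 253·308
308⁻¹ ≡ 786 (mod 1039), so k ≡ 786·1027 ≡ 958 (mod 1039).
x = 239 + 308·958 = 295303.

295303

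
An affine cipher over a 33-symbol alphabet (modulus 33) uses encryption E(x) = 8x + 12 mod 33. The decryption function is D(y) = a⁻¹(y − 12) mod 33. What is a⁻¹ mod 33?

29

Extended Euclidean algorithm:
33 = 4·8 + 1
8 = 8·1 + 0
gcd = 1, so the inverse exists. Back-substitute:
1 = 33 − 4·8
Thus 8·(-4) ≡ 1 (mod 33); reducing, -4 mod 33 = 29.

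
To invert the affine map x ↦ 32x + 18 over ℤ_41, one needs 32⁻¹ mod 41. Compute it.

Apply the Euclidean algorithm to 41 and 32:
41 = 1×32 + 9
32 = 3×9 + 5
9 = 1×5 + 4
5 = 1×4 + 1
4 = 4×1 + 0
Since gcd(32, 41) = 1, back-substitute to write 1 as a combination:
1 = 5 − 4
1 = −9 + 2·5
1 = 2·32 − 7·9
1 = −7·41 + 9·32
So 32·9 ≡ 1 (mod 41).

9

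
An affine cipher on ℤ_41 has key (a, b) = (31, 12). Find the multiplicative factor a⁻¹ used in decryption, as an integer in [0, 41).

Apply the Euclidean algorithm to 41 and 31:
41 = 1·31 + 10
31 = 3·10 + 1
10 = 10·1 + 0
The gcd is 1. Working backward:
1 = 31 − 3·10
1 = −3·41 + 4·31
So 31·4 ≡ 1 (mod 41).

4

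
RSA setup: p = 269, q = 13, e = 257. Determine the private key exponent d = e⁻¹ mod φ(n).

2753

φ(n) = (p−1)(q−1) = 268·12 = 3216.
Need d with 257·d ≡ 1 (mod 3216). Apply the extended Euclidean algorithm:
3216 = 12×257 + 132
257 = 1×132 + 125
132 = 1×125 + 7
125 = 17×7 + 6
7 = 1×6 + 1
6 = 6×1 + 0
Back-substitute:
1 = 7 − 6
1 = −125 + 18·7
1 = 18·132 − 19·125
1 = −19·257 + 37·132
1 = 37·3216 − 463·257
So 257·(-463) ≡ 1 (mod 3216), hence d ≡ -463 ≡ 2753 (mod 3216).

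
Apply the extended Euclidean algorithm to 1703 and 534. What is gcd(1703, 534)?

Euclidean algorithm:
1703 = 3×534 + 101
534 = 5×101 + 29
101 = 3×29 + 14
29 = 2×14 + 1
14 = 14×1 + 0
gcd(1703, 534) = 1.
Working backward:
1 = 29 − 2·14
1 = −2·101 + 7·29
1 = 7·534 − 37·101
1 = −37·1703 + 118·534
So 1 = (-37)·1703 + (118)·534.

1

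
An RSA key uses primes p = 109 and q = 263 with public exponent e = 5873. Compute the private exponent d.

φ(n) = (p−1)(q−1) = 108·262 = 28296.
Need d with 5873·d ≡ 1 (mod 28296). Apply the extended Euclidean algorithm:
28296 = 4·5873 + 4804
5873 = 1·4804 + 1069
4804 = 4·1069 + 528
1069 = 2·528 + 13
528 = 40·13 + 8
13 = 1·8 + 5
8 = 1·5 + 3
5 = 1·3 + 2
3 = 1·2 + 1
2 = 2·1 + 0
Back-substitute:
1 = 3 − 2
1 = −5 + 2·3
1 = 2·8 − 3·5
1 = −3·13 + 5·8
1 = 5·528 − 203·13
1 = −203·1069 + 411·528
1 = 411·4804 − 1847·1069
1 = −1847·5873 + 2258·4804
1 = 2258·28296 − 10879·5873
So 5873·(-10879) ≡ 1 (mod 28296), hence d ≡ -10879 ≡ 17417 (mod 28296).

17417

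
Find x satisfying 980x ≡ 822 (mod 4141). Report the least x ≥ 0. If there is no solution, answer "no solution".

922

First find gcd(980, 4141):
4141 = 4*980 + 221
980 = 4*221 + 96
221 = 2*96 + 29
96 = 3*29 + 9
29 = 3*9 + 2
9 = 4*2 + 1
2 = 2*1 + 0
gcd = 1, so a unique solution mod 4141 exists.
Back-substitute for the Bézout coefficients:
1 = 9 − 4·2
1 = −4·29 + 13·9
1 = 13·96 − 43·29
1 = −43·221 + 99·96
1 = 99·980 − 439·221
1 = −439·4141 + 1855·980
So 980·(1855) ≡ 1 (mod 4141), giving 980⁻¹ ≡ 1855.
x ≡ 980⁻¹·822 ≡ 1855·822 ≡ 922 (mod 4141).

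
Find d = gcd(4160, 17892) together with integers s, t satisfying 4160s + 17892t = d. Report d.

4

Apply Euclid's algorithm to 17892 and 4160:
17892 = 4*4160 + 1252
4160 = 3*1252 + 404
1252 = 3*404 + 40
404 = 10*40 + 4
40 = 10*4 + 0
gcd(4160, 17892) = 4.
Working backward:
4 = 404 − 10·40
4 = −10·1252 + 31·404
4 = 31·4160 − 103·1252
4 = −103·17892 + 443·4160
So 4 = (-103)·17892 + (443)·4160.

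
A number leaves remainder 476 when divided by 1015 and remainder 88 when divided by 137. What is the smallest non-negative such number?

Write x = 476 + 1015·k. Then 1015·k ≡ 88 − 476 ≡ 23 (mod 137).
Need 1015⁻¹ mod 137. Extended Euclid on (137, 56):
137 = 2·56 + 25
56 = 2·25 + 6
25 = 4·6 + 1
6 = 6·1 + 0
Back-substitute:
1 = 25 − 4·6
1 = −4·56 + 9·25
1 = 9·137 − 22·56
1015⁻¹ ≡ 115 (mod 137), so k ≡ 115·23 ≡ 42 (mod 137).
x = 476 + 1015·42 = 43106.

43106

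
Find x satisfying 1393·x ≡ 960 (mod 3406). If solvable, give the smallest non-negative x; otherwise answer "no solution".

First find gcd(1393, 3406):
3406 = 2*1393 + 620
1393 = 2*620 + 153
620 = 4*153 + 8
153 = 19*8 + 1
8 = 8*1 + 0
gcd = 1, so a unique solution mod 3406 exists.
Back-substitute for the Bézout coefficients:
1 = 153 − 19·8
1 = −19·620 + 77·153
1 = 77·1393 − 173·620
1 = −173·3406 + 423·1393
So 1393·(423) ≡ 1 (mod 3406), giving 1393⁻¹ ≡ 423.
x ≡ 1393⁻¹·960 ≡ 423·960 ≡ 766 (mod 3406).

766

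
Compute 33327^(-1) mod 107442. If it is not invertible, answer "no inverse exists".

no inverse exists

Euclidean algorithm on 107442, 33327:
107442 = 3·33327 + 7461
33327 = 4·7461 + 3483
7461 = 2·3483 + 495
3483 = 7·495 + 18
495 = 27·18 + 9
18 = 2·9 + 0
Since gcd = 9 > 1, 33327 is not a unit mod 107442.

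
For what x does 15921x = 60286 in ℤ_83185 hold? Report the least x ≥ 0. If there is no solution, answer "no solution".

15391

First find gcd(15921, 83185):
83185 = 5·15921 + 3580
15921 = 4·3580 + 1601
3580 = 2·1601 + 378
1601 = 4·378 + 89
378 = 4·89 + 22
89 = 4·22 + 1
22 = 22·1 + 0
gcd = 1, so a unique solution mod 83185 exists.
Back-substitute for the Bézout coefficients:
1 = 89 − 4·22
1 = −4·378 + 17·89
1 = 17·1601 − 72·378
1 = −72·3580 + 161·1601
1 = 161·15921 − 716·3580
1 = −716·83185 + 3741·15921
So 15921·(3741) ≡ 1 (mod 83185), giving 15921⁻¹ ≡ 3741.
x ≡ 15921⁻¹·60286 ≡ 3741·60286 ≡ 15391 (mod 83185).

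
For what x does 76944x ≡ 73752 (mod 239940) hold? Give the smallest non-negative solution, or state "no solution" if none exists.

9038

First find gcd(76944, 239940):
239940 = 3×76944 + 9108
76944 = 8×9108 + 4080
9108 = 2×4080 + 948
4080 = 4×948 + 288
948 = 3×288 + 84
288 = 3×84 + 36
84 = 2×36 + 12
36 = 3×12 + 0
gcd = 12 and 12 | 73752, so solutions exist. Divide through by 12: 6412x ≡ 6146 (mod 19995).
Now find 6412⁻¹ mod 19995:
19995 = 3*6412 + 759
6412 = 8*759 + 340
759 = 2*340 + 79
340 = 4*79 + 24
79 = 3*24 + 7
24 = 3*7 + 3
7 = 2*3 + 1
3 = 3*1 + 0
Back-substitute:
1 = 7 − 2·3
1 = −2·24 + 7·7
1 = 7·79 − 23·24
1 = −23·340 + 99·79
1 = 99·759 − 221·340
1 = −221·6412 + 1867·759
1 = 1867·19995 − 5822·6412
So 6412·(-5822) ≡ 1 (mod 19995), i.e. 6412⁻¹ ≡ 14173.
Then x ≡ 14173·6146 ≡ 9038 (mod 19995); the smallest non-negative solution is x = 9038.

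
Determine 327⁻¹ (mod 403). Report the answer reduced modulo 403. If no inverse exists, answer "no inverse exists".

Apply the Euclidean algorithm to 403 and 327:
403 = 1*327 + 76
327 = 4*76 + 23
76 = 3*23 + 7
23 = 3*7 + 2
7 = 3*2 + 1
2 = 2*1 + 0
The gcd is 1. Working backward:
1 = 7 − 3·2
1 = −3·23 + 10·7
1 = 10·76 − 33·23
1 = −33·327 + 142·76
1 = 142·403 − 175·327
So 327·(-175) ≡ 1 (mod 403), and -175 ≡ 228 (mod 403).

228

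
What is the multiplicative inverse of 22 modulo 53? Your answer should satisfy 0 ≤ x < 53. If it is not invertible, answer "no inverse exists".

gcd(53, 22) by repeated division:
53 = 2*22 + 9
22 = 2*9 + 4
9 = 2*4 + 1
4 = 4*1 + 0
Since gcd(22, 53) = 1, back-substitute to write 1 as a combination:
1 = 9 − 2·4
1 = −2·22 + 5·9
1 = 5·53 − 12·22
Hence 22⁻¹ ≡ -12 ≡ 41 (mod 53).

41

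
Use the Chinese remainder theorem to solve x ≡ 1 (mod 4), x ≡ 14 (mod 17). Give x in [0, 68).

Write x = 1 + 4·k. Then 4·k ≡ 14 − 1 ≡ 13 (mod 17).
Need 4⁻¹ mod 17. Extended Euclid on (17, 4):
17 = 4×4 + 1
4 = 4×1 + 0
Back-substitute:
1 = 17 − 4·4
4⁻¹ ≡ 13 (mod 17), so k ≡ 13·13 ≡ 16 (mod 17).
x = 1 + 4·16 = 65.

65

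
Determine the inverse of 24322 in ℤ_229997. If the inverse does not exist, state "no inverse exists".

Extended Euclidean algorithm:
229997 = 9*24322 + 11099
24322 = 2*11099 + 2124
11099 = 5*2124 + 479
2124 = 4*479 + 208
479 = 2*208 + 63
208 = 3*63 + 19
63 = 3*19 + 6
19 = 3*6 + 1
6 = 6*1 + 0
The gcd is 1. Working backward:
1 = 19 − 3·6
1 = −3·63 + 10·19
1 = 10·208 − 33·63
1 = −33·479 + 76·208
1 = 76·2124 − 337·479
1 = −337·11099 + 1761·2124
1 = 1761·24322 − 3859·11099
1 = −3859·229997 + 36492·24322
So 24322·36492 ≡ 1 (mod 229997).

36492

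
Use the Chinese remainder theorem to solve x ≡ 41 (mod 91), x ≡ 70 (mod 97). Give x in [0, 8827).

6957

Write x = 41 + 91·k. Then 91·k ≡ 70 − 41 ≡ 29 (mod 97).
Need 91⁻¹ mod 97. Extended Euclid on (97, 91):
97 = 1×91 + 6
91 = 15×6 + 1
6 = 6×1 + 0
Back-substitute:
1 = 91 − 15·6
1 = −15·97 + 16·91
91⁻¹ ≡ 16 (mod 97), so k ≡ 16·29 ≡ 76 (mod 97).
x = 41 + 91·76 = 6957.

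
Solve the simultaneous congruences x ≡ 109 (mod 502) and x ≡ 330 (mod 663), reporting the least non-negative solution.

Write x = 109 + 502·k. Then 502·k ≡ 330 − 109 ≡ 221 (mod 663).
Need 502⁻¹ mod 663. Extended Euclid on (663, 502):
663 = 1*502 + 161
502 = 3*161 + 19
161 = 8*19 + 9
19 = 2*9 + 1
9 = 9*1 + 0
Back-substitute:
1 = 19 − 2·9
1 = −2·161 + 17·19
1 = 17·502 − 53·161
1 = −53·663 + 70·502
502⁻¹ ≡ 70 (mod 663), so k ≡ 70·221 ≡ 221 (mod 663).
x = 109 + 502·221 = 111051.

111051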